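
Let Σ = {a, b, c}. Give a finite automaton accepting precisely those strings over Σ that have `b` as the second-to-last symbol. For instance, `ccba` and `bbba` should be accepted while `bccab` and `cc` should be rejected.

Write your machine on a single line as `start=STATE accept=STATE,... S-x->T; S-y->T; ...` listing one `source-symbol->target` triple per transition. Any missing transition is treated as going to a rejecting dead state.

start=s0; accept=s7,s8,s9; s0-a->s1; s0-b->s2; s0-c->s3; s1-a->s4; s1-b->s5; s1-c->s6; s2-a->s7; s2-b->s8; s2-c->s9; s3-a->s10; s3-b->s11; s3-c->s12; s4-a->s4; s4-b->s5; s4-c->s6; s5-a->s7; s5-b->s8; s5-c->s9; s6-a->s10; s6-b->s11; s6-c->s12; s7-a->s4; s7-b->s5; s7-c->s6; s8-a->s7; s8-b->s8; s8-c->s9; s9-a->s10; s9-b->s11; s9-c->s12; s10-a->s4; s10-b->s5; s10-c->s6; s11-a->s7; s11-b->s8; s11-c->s9; s12-a->s10; s12-b->s11; s12-c->s12

A DFA must remember the last 2 symbols (since which symbol is second-to-last isn't known until the input ends). Use one state per possible window of the last ≤2 symbols; accept from those whose window starts with `b`.
13 states suffice.
          a    b    c  
>  s0     s1   s2   s3 
   s1     s4   s5   s6 
   s2     s7   s8   s9 
   s3    s10  s11  s12 
   s4     s4   s5   s6 
   s5     s7   s8   s9 
   s6    s10  s11  s12 
 * s7     s4   s5   s6 
 * s8     s7   s8   s9 
 * s9    s10  s11  s12 
   s10    s4   s5   s6 
   s11    s7   s8   s9 
   s12   s10  s11  s12 
(> = start, * = accepting)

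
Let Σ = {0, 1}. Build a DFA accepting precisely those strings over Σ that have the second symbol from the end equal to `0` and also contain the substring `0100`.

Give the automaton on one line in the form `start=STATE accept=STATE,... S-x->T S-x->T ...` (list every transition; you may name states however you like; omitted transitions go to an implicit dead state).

Handle the two conditions separately and then intersect. The first has 7 states tracking the last 2 symbols read; the second has 5 states tracking whether and how much of `0100` has been seen. A product state is a pair (one from each), accepting exactly when both do. Equivalent product states are then merged.
8 states suffice.
        0   1  
>  q0   q1  q0 
   q1   q1  q2 
   q2   q3  q0 
   q3   q4  q2 
 * q4   q4  q5 
 * q5   q6  q7 
   q6   q4  q5 
   q7   q6  q7 
(> = start, * = accepting)

start=q0 accept=q4,q5 q0-0->q1 q0-1->q0 q1-0->q1 q1-1->q2 q2-0->q3 q2-1->q0 q3-0->q4 q3-1->q2 q4-0->q4 q4-1->q5 q5-0->q6 q5-1->q7 q6-0->q4 q6-1->q5 q7-0->q6 q7-1->q7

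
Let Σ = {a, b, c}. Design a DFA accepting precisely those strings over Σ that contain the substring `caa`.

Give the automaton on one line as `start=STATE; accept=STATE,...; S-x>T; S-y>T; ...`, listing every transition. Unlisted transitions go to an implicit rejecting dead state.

start=q0; accept=q3; q0-a>q0; q0-b>q0; q0-c>q1; q1-a>q2; q1-b>q0; q1-c>q1; q2-a>q3; q2-b>q0; q2-c>q1; q3-a>q3; q3-b>q3; q3-c>q3

States q0..q2 record the length of the longest prefix of `caa` that matches the current input suffix. Reaching q3 means `caa` has been seen, and we stay there forever. Accept from q3.
A 4-state machine:
        a   b   c  
>  q0   q0  q0  q1 
   q1   q2  q0  q1 
   q2   q3  q0  q1 
 * q3   q3  q3  q3 
(> = start, * = accepting)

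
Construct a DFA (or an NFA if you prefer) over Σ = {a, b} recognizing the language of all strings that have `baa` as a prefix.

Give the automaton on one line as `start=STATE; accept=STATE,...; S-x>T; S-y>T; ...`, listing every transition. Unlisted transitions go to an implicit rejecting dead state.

Check the first 3 symbols one by one: s0 through s2 record how many have matched `baa` so far; any wrong symbol goes to the dead state s4. After all 3 match we enter the accepting sink s3.
5 states suffice.
        a   b  
>  s0   s4  s1 
   s1   s2  s4 
   s2   s3  s4 
 * s3   s3  s3 
   s4   s4  s4 
(> = start, * = accepting)

start=s0; accept=s3; s0-a>s4; s0-b>s1; s1-a>s2; s1-b>s4; s2-a>s3; s2-b>s4; s3-a>s3; s3-b>s3; s4-a>s4; s4-b>s4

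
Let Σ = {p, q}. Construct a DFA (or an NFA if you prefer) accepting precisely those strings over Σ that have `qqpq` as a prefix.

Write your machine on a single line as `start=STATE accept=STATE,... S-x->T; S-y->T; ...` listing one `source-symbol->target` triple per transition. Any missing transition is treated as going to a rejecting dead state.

Check the first 4 symbols one by one: S0 through S3 record how many have matched `qqpq` so far; any wrong symbol goes to the dead state S5. After all 4 match we enter the accepting sink S4.
6 states suffice.
        p   q  
>  S0   S5  S1 
   S1   S5  S2 
   S2   S3  S5 
   S3   S5  S4 
 * S4   S4  S4 
   S5   S5  S5 
(> = start, * = accepting)

start=S0; accept=S4; S0-p->S5; S0-q->S1; S1-p->S5; S1-q->S2; S2-p->S3; S2-q->S5; S3-p->S5; S3-q->S4; S4-p->S4; S4-q->S4; S5-p->S5; S5-q->S5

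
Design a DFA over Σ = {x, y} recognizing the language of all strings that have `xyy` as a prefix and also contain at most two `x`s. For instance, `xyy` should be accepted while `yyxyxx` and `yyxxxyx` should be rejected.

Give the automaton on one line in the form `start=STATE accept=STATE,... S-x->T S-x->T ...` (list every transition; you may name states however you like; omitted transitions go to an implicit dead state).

start=q0 accept=q7,q8 q0-x->q1 q0-y->q2 q1-x->q3 q1-y->q4 q2-x->q5 q2-y->q2 q3-x->q6 q3-y->q3 q4-x->q3 q4-y->q7 q5-x->q3 q5-y->q5 q6-x->q6 q6-y->q6 q7-x->q8 q7-y->q7 q8-x->q9 q8-y->q8 q9-x->q9 q9-y->q9

Handle the two conditions separately and then intersect. The first has 5 states tracking whether the input so far still matches the prefix `xyy`; the second has 4 states tracking the count of `x`s, saturating at 3. A product state is a pair (one from each), accepting exactly when both do.
A 10-state machine:
        x   y  
>  q0   q1  q2 
   q1   q3  q4 
   q2   q5  q2 
   q3   q6  q3 
   q4   q3  q7 
   q5   q3  q5 
   q6   q6  q6 
 * q7   q8  q7 
 * q8   q9  q8 
   q9   q9  q9 
(> = start, * = accepting)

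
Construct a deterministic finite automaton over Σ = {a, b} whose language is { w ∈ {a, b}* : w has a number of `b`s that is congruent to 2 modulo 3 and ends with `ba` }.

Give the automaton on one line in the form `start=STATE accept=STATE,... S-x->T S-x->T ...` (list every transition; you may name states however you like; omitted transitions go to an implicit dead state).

start=q0 accept=q5 q0-a->q0 q0-b->q1 q1-a->q2 q1-b->q3 q2-a->q4 q2-b->q3 q3-a->q5 q3-b->q6 q4-a->q4 q4-b->q3 q5-a->q7 q5-b->q6 q6-a->q8 q6-b->q1 q7-a->q7 q7-b->q6 q8-a->q0 q8-b->q1

Build one automaton per condition and run them in lockstep. The first has 3 states tracking the count of `b`s modulo 3; the second has 3 states tracking how much of the suffix `ba` has currently been matched. A product state is a pair (one from each), accepting exactly when both do.
        a   b  
>  q0   q0  q1 
   q1   q2  q3 
   q2   q4  q3 
   q3   q5  q6 
   q4   q4  q3 
 * q5   q7  q6 
   q6   q8  q1 
   q7   q7  q6 
   q8   q0  q1 
(> = start, * = accepting)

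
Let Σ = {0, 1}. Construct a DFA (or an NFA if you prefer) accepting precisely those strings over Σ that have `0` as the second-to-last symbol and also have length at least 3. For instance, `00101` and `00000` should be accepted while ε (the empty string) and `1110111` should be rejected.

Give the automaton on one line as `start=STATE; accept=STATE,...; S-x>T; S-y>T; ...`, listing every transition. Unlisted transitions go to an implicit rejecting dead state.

start=A; accept=H,I,L,M; A-0>B; A-1>C; B-0>D; B-1>E; C-0>F; C-1>G; D-0>H; D-1>I; E-0>J; E-1>K; F-0>H; F-1>I; G-0>J; G-1>K; H-0>L; H-1>M; I-0>N; I-1>O; J-0>L; J-1>M; K-0>N; K-1>O; L-0>L; L-1>M; M-0>N; M-1>O; N-0>L; N-1>M; O-0>N; O-1>O

Build one automaton per condition and run them in lockstep. The first has 7 states tracking the last 2 symbols read; the second has 5 states tracking the input length, saturating at 4. A product state is a pair (one from each), accepting exactly when both do.
A 15-state machine:
       0  1 
>  A   B  C 
   B   D  E 
   C   F  G 
   D   H  I 
   E   J  K 
   F   H  I 
   G   J  K 
 * H   L  M 
 * I   N  O 
   J   L  M 
   K   N  O 
 * L   L  M 
 * M   N  O 
   N   L  M 
   O   N  O 
(> = start, * = accepting)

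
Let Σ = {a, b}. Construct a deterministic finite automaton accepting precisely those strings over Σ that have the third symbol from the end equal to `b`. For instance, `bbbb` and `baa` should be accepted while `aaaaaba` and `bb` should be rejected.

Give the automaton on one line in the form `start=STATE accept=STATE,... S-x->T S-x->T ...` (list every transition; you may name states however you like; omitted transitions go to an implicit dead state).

start=q0 accept=q11,q12,q13,q14 q0-a->q1 q0-b->q2 q1-a->q3 q1-b->q4 q2-a->q5 q2-b->q6 q3-a->q7 q3-b->q8 q4-a->q9 q4-b->q10 q5-a->q11 q5-b->q12 q6-a->q13 q6-b->q14 q7-a->q7 q7-b->q8 q8-a->q9 q8-b->q10 q9-a->q11 q9-b->q12 q10-a->q13 q10-b->q14 q11-a->q7 q11-b->q8 q12-a->q9 q12-b->q10 q13-a->q11 q13-b->q12 q14-a->q13 q14-b->q14

Because acceptance depends on a position counted from the end, the machine has to buffer the most recent 3 symbols. Make each state the string of the last up-to-3 symbols read; on input `x` shift the window left and append `x`. Accept when the buffered window has length 3 and begins with `b`.
15 states suffice.
          a    b  
>  q0     q1   q2 
   q1     q3   q4 
   q2     q5   q6 
   q3     q7   q8 
   q4     q9  q10 
   q5    q11  q12 
   q6    q13  q14 
   q7     q7   q8 
   q8     q9  q10 
   q9    q11  q12 
   q10   q13  q14 
 * q11    q7   q8 
 * q12    q9  q10 
 * q13   q11  q12 
 * q14   q13  q14 
(> = start, * = accepting)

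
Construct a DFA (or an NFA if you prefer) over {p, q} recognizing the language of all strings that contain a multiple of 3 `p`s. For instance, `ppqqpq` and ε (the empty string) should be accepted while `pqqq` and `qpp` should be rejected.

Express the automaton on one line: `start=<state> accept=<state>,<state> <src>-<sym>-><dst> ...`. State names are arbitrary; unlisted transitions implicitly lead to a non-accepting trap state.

The only thing that matters is how many `p`s have appeared, reduced mod 3. Use one state per residue: A for 0, …, C for 2. Reading `p` moves to the next residue; anything else stays put. A is accepting.
A 3-state machine:
       p  q 
>* A   B  A 
   B   C  B 
   C   A  C 
(> = start, * = accepting)

start=A accept=A A-p->B A-q->A B-p->C B-q->B C-p->A C-q->C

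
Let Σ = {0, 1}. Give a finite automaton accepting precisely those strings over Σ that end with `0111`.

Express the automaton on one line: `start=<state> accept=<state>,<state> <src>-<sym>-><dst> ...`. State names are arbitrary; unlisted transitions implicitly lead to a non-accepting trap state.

start=s0 accept=s4 s0-0->s1 s0-1->s0 s1-0->s1 s1-1->s2 s2-0->s1 s2-1->s3 s3-0->s1 s3-1->s4 s4-0->s1 s4-1->s0

Remember how much of `0111` the current input suffix matches. State s0 means no match yet; s1 means the last symbol is `0`; s2 means the last 2 symbols are `01`; s3 means the last 3 symbols are `011`; s4 means the last 4 symbols are `0111`. Only s4 accepts. On a mismatch, fall back to the longest proper suffix that is still a prefix of `0111`.
        0   1  
>  s0   s1  s0 
   s1   s1  s2 
   s2   s1  s3 
   s3   s1  s4 
 * s4   s1  s0 
(> = start, * = accepting)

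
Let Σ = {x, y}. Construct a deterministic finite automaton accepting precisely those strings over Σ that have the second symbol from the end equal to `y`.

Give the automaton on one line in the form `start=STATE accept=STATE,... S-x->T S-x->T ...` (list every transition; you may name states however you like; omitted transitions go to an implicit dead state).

Because acceptance depends on a position counted from the end, the machine has to buffer the most recent 2 symbols. Make each state the string of the last up-to-2 symbols read; on input `x` shift the window left and append `x`. Accept when the buffered window has length 2 and begins with `y`.
A 7-state machine:
        x   y  
>  q0   q1  q2 
   q1   q3  q4 
   q2   q5  q6 
   q3   q3  q4 
   q4   q5  q6 
 * q5   q3  q4 
 * q6   q5  q6 
(> = start, * = accepting)

start=q0 accept=q5,q6 q0-x->q1 q0-y->q2 q1-x->q3 q1-y->q4 q2-x->q5 q2-y->q6 q3-x->q3 q3-y->q4 q4-x->q5 q4-y->q6 q5-x->q3 q5-y->q4 q6-x->q5 q6-y->q6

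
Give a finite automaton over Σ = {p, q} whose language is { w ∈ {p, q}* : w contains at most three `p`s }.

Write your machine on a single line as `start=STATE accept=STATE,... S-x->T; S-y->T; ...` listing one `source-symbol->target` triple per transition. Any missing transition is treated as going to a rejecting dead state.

start=A; accept=A,B,C,D; A-p->B; A-q->A; B-p->C; B-q->B; C-p->D; C-q->C; D-p->E; D-q->D; E-p->E; E-q->E

Count `p`s, saturating at 4: states A through D mean 0 through 3 `p`s seen; E means more than 3. Each `p` increments (capped at E); other symbols loop. Accept from {A, B, C, D}.
5 states suffice.
       p  q 
>* A   B  A 
 * B   C  B 
 * C   D  C 
 * D   E  D 
   E   E  E 
(> = start, * = accepting)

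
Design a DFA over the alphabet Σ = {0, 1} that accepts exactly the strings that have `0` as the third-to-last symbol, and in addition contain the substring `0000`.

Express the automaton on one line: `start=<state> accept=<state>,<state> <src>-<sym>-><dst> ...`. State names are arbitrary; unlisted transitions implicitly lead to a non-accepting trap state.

start=S0 accept=S4,S5,S6,S7 S0-0->S1 S0-1->S0 S1-0->S2 S1-1->S0 S2-0->S3 S2-1->S0 S3-0->S4 S3-1->S0 S4-0->S4 S4-1->S5 S5-0->S6 S5-1->S7 S6-0->S8 S6-1->S9 S7-0->S10 S7-1->S11 S8-0->S4 S8-1->S5 S9-0->S6 S9-1->S7 S10-0->S8 S10-1->S9 S11-0->S10 S11-1->S11

Build one automaton per condition and run them in lockstep. The first has 15 states tracking the last 3 symbols read; the second has 5 states tracking whether and how much of `0000` has been seen. A product state is a pair (one from each), accepting exactly when both do. Minimizing collapses redundant product states.
12 states suffice.
          0    1  
>  S0     S1   S0 
   S1     S2   S0 
   S2     S3   S0 
   S3     S4   S0 
 * S4     S4   S5 
 * S5     S6   S7 
 * S6     S8   S9 
 * S7    S10  S11 
   S8     S4   S5 
   S9     S6   S7 
   S10    S8   S9 
   S11   S10  S11 
(> = start, * = accepting)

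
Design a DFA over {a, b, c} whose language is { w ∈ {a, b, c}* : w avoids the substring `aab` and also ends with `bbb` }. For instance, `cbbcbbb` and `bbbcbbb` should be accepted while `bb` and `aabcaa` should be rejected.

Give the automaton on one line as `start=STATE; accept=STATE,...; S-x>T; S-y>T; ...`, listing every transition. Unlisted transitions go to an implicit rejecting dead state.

start=q0; accept=q6; q0-a>q1; q0-b>q2; q0-c>q0; q1-a>q3; q1-b>q2; q1-c>q0; q2-a>q1; q2-b>q4; q2-c>q0; q3-a>q3; q3-b>q5; q3-c>q0; q4-a>q1; q4-b>q6; q4-c>q0; q5-a>q5; q5-b>q5; q5-c>q5; q6-a>q1; q6-b>q6; q6-c>q0

Run two small machines in parallel and take their product. The first has 4 states tracking partial matches of the forbidden pattern `aab`; the second has 4 states tracking how much of the suffix `bbb` has currently been matched. A product state is a pair (one from each), accepting exactly when both do. Equivalent product states are then merged.
7 states suffice.
        a   b   c  
>  q0   q1  q2  q0 
   q1   q3  q2  q0 
   q2   q1  q4  q0 
   q3   q3  q5  q0 
   q4   q1  q6  q0 
   q5   q5  q5  q5 
 * q6   q1  q6  q0 
(> = start, * = accepting)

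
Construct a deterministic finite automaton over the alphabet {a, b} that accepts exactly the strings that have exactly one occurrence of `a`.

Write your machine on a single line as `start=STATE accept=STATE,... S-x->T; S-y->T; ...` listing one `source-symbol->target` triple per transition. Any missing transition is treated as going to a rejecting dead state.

start=q0; accept=q1; q0-a->q1; q0-b->q0; q1-a->q2; q1-b->q1; q2-a->q2; q2-b->q2

Count `a`s, saturating at 2: state q0 means no `a` yet, q1 means one `a` seen, q2 means more than one. Each `a` increments (capped at q2); other symbols loop. Accept from {q1}.
With 3 states:
        a   b  
>  q0   q1  q0 
 * q1   q2  q1 
   q2   q2  q2 
(> = start, * = accepting)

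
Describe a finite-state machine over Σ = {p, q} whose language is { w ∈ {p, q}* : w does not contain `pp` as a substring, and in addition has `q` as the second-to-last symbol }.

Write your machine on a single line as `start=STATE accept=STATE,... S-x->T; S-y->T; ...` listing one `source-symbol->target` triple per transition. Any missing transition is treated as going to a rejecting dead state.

start=s0; accept=s4,s5; s0-p->s1; s0-q->s2; s1-p->s3; s1-q->s2; s2-p->s4; s2-q->s5; s3-p->s3; s3-q->s3; s4-p->s3; s4-q->s2; s5-p->s4; s5-q->s5

Build one automaton per condition and run them in lockstep. One (3 states) tracks partial matches of the forbidden pattern `pp`; the other (7 states) tracks the last 2 symbols read. Each combined state is a pair, one component from each; accept when both components accept. Equivalent product states are then merged.
A 6-state machine:
        p   q  
>  s0   s1  s2 
   s1   s3  s2 
   s2   s4  s5 
   s3   s3  s3 
 * s4   s3  s2 
 * s5   s4  s5 
(> = start, * = accepting)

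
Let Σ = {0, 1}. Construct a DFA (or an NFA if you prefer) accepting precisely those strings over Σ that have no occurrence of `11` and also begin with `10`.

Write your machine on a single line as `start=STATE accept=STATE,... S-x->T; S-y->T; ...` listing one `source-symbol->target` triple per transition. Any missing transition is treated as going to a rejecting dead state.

start=S0; accept=S3,S4; S0-0->S1; S0-1->S2; S1-0->S1; S1-1->S1; S2-0->S3; S2-1->S1; S3-0->S3; S3-1->S4; S4-0->S3; S4-1->S1

Build one automaton per condition and run them in lockstep. The first has 3 states tracking partial matches of the forbidden pattern `11`; the second has 4 states tracking whether the input so far still matches the prefix `10`. A product state is a pair (one from each), accepting exactly when both do. After merging equivalent states the machine shrinks.
With 5 states:
        0   1  
>  S0   S1  S2 
   S1   S1  S1 
   S2   S3  S1 
 * S3   S3  S4 
 * S4   S3  S1 
(> = start, * = accepting)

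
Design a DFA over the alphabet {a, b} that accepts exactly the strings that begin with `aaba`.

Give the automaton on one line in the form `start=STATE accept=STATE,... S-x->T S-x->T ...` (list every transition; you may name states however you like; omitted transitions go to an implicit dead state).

Walk along `aaba` while the input agrees: from q0 take `a` to q1, and so on. Any deviation drops to the rejecting sink q5. Once q4 is reached the prefix is confirmed and every continuation is accepted.
With 6 states:
        a   b  
>  q0   q1  q5 
   q1   q2  q5 
   q2   q5  q3 
   q3   q4  q5 
 * q4   q4  q4 
   q5   q5  q5 
(> = start, * = accepting)

start=q0 accept=q4 q0-a->q1 q0-b->q5 q1-a->q2 q1-b->q5 q2-a->q5 q2-b->q3 q3-a->q4 q3-b->q5 q4-a->q4 q4-b->q4 q5-a->q5 q5-b->q5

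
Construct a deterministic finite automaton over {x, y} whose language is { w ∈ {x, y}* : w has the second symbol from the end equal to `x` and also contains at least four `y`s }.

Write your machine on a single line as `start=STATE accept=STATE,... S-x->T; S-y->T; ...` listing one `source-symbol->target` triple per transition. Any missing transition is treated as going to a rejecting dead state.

start=q0; accept=q16,q19,q20,q22; q0-x->q1; q0-y->q2; q1-x->q3; q1-y->q4; q2-x->q5; q2-y->q6; q3-x->q3; q3-y->q4; q4-x->q5; q4-y->q6; q5-x->q7; q5-y->q8; q6-x->q9; q6-y->q10; q7-x->q7; q7-y->q8; q8-x->q9; q8-y->q10; q9-x->q11; q9-y->q12; q10-x->q13; q10-y->q14; q11-x->q11; q11-y->q12; q12-x->q13; q12-y->q14; q13-x->q15; q13-y->q16; q14-x->q17; q14-y->q18; q15-x->q15; q15-y->q16; q16-x->q17; q16-y->q18; q17-x->q19; q17-y->q20; q18-x->q21; q18-y->q18; q19-x->q19; q19-y->q20; q20-x->q21; q20-y->q18; q21-x->q22; q21-y->q20; q22-x->q22; q22-y->q20

Handle the two conditions separately and then intersect. The first has 7 states tracking the last 2 symbols read; the second has 6 states tracking the count of `y`s, saturating at 5. A product state is a pair (one from each), accepting exactly when both do.
23 states suffice.
          x    y  
>  q0     q1   q2 
   q1     q3   q4 
   q2     q5   q6 
   q3     q3   q4 
   q4     q5   q6 
   q5     q7   q8 
   q6     q9  q10 
   q7     q7   q8 
   q8     q9  q10 
   q9    q11  q12 
   q10   q13  q14 
   q11   q11  q12 
   q12   q13  q14 
   q13   q15  q16 
   q14   q17  q18 
   q15   q15  q16 
 * q16   q17  q18 
   q17   q19  q20 
   q18   q21  q18 
 * q19   q19  q20 
 * q20   q21  q18 
   q21   q22  q20 
 * q22   q22  q20 
(> = start, * = accepting)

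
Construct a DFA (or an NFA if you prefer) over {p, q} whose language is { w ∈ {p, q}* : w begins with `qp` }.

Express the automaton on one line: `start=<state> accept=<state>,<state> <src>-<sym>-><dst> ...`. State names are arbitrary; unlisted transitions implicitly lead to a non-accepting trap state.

Check the first 2 symbols one by one: A through B record how many have matched `qp` so far; any wrong symbol goes to the dead state D. After all 2 match we enter the accepting sink C.
With 4 states:
       p  q 
>  A   D  B 
   B   C  D 
 * C   C  C 
   D   D  D 
(> = start, * = accepting)

start=A accept=C A-p->D A-q->B B-p->C B-q->D C-p->C C-q->C D-p->D D-q->D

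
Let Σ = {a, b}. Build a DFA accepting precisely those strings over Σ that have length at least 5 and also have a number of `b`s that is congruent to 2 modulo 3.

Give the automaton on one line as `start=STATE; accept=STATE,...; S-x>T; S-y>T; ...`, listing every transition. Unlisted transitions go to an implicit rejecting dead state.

Run two small machines in parallel and take their product. The first has 7 states tracking the input length, saturating at 6; the second has 3 states tracking the count of `b`s modulo 3. A product state is a pair (one from each), accepting exactly when both do. After merging equivalent states the machine shrinks.
A 12-state machine:
          a    b  
>  q0     q1   q2 
   q1     q3   q4 
   q2     q4   q5 
   q3     q6   q7 
   q4     q7   q8 
   q5     q8   q6 
   q6     q6   q9 
   q7     q9  q10 
   q8    q10   q6 
   q9     q9  q11 
   q10   q11   q6 
 * q11   q11   q6 
(> = start, * = accepting)

start=q0; accept=q11; q0-a>q1; q0-b>q2; q1-a>q3; q1-b>q4; q2-a>q4; q2-b>q5; q3-a>q6; q3-b>q7; q4-a>q7; q4-b>q8; q5-a>q8; q5-b>q6; q6-a>q6; q6-b>q9; q7-a>q9; q7-b>q10; q8-a>q10; q8-b>q6; q9-a>q9; q9-b>q11; q10-a>q11; q10-b>q6; q11-a>q11; q11-b>q6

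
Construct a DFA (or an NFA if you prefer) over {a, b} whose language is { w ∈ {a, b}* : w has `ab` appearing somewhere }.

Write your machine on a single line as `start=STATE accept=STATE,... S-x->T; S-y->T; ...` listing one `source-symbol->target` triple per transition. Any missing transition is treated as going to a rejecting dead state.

start=q0; accept=q2; q0-a->q1; q0-b->q0; q1-a->q1; q1-b->q2; q2-a->q2; q2-b->q2

Track how much of `ab` has been matched so far: state q0 is no progress, q2 is the absorbing accept state reached once `ab` has occurred. Intermediate states record partial matches; on a mismatch, fall back to the longest reusable overlap.
With 3 states:
        a   b  
>  q0   q1  q0 
   q1   q1  q2 
 * q2   q2  q2 
(> = start, * = accepting)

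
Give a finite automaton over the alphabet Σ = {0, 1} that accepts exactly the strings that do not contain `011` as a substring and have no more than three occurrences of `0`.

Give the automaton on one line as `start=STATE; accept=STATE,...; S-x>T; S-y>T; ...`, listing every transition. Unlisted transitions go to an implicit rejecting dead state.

Build one automaton per condition and run them in lockstep. One (4 states) tracks partial matches of the forbidden pattern `011`; the other (5 states) tracks the count of `0`s, saturating at 4. Each combined state is a pair, one component from each; accept when both components accept. Equivalent product states are then merged.
With 8 states:
        0   1  
>* S0   S1  S0 
 * S1   S2  S3 
 * S2   S4  S5 
 * S3   S2  S6 
 * S4   S6  S7 
 * S5   S4  S6 
   S6   S6  S6 
 * S7   S6  S6 
(> = start, * = accepting)

start=S0; accept=S0,S1,S2,S3,S4,S5,S7; S0-0>S1; S0-1>S0; S1-0>S2; S1-1>S3; S2-0>S4; S2-1>S5; S3-0>S2; S3-1>S6; S4-0>S6; S4-1>S7; S5-0>S4; S5-1>S6; S6-0>S6; S6-1>S6; S7-0>S6; S7-1>S6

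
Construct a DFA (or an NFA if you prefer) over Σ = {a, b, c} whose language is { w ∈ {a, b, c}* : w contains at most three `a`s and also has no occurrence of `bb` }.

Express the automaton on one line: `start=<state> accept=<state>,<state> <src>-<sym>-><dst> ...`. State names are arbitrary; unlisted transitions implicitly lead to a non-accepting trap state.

start=q0 accept=q0,q1,q2,q3,q4,q6,q7,q8 q0-a->q1 q0-b->q2 q0-c->q0 q1-a->q3 q1-b->q4 q1-c->q1 q2-a->q1 q2-b->q5 q2-c->q0 q3-a->q6 q3-b->q7 q3-c->q3 q4-a->q3 q4-b->q5 q4-c->q1 q5-a->q5 q5-b->q5 q5-c->q5 q6-a->q5 q6-b->q8 q6-c->q6 q7-a->q6 q7-b->q5 q7-c->q3 q8-a->q5 q8-b->q5 q8-c->q6

Handle the two conditions separately and then intersect. The first has 5 states tracking the count of `a`s, saturating at 4; the second has 3 states tracking partial matches of the forbidden pattern `bb`. A product state is a pair (one from each), accepting exactly when both do. Minimizing collapses redundant product states.
A 9-state machine:
        a   b   c  
>* q0   q1  q2  q0 
 * q1   q3  q4  q1 
 * q2   q1  q5  q0 
 * q3   q6  q7  q3 
 * q4   q3  q5  q1 
   q5   q5  q5  q5 
 * q6   q5  q8  q6 
 * q7   q6  q5  q3 
 * q8   q5  q5  q6 
(> = start, * = accepting)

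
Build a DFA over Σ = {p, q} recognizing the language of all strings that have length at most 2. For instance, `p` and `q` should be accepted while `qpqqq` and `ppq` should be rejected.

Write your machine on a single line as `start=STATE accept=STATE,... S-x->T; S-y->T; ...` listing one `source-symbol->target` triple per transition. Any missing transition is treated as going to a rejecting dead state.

Count input length up to 3: every symbol moves from A toward D, which means 'more than 2' and absorbs. Accept from {A, B, C}.
A 4-state machine:
       p  q 
>* A   B  B 
 * B   C  C 
 * C   D  D 
   D   D  D 
(> = start, * = accepting)

start=A; accept=A,B,C; A-p->B; A-q->B; B-p->C; B-q->C; C-p->D; C-q->D; D-p->D; D-q->D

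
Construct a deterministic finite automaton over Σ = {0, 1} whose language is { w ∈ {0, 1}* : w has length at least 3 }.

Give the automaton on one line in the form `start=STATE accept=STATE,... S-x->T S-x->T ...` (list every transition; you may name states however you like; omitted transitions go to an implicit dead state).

start=A accept=D,E A-0->B A-1->B B-0->C B-1->C C-0->D C-1->D D-0->E D-1->E E-0->E E-1->E

Count input length up to 4: every symbol moves from A toward E, which means 'more than 3' and absorbs. Accept from {D, E}.
       0  1 
>  A   B  B 
   B   C  C 
   C   D  D 
 * D   E  E 
 * E   E  E 
(> = start, * = accepting)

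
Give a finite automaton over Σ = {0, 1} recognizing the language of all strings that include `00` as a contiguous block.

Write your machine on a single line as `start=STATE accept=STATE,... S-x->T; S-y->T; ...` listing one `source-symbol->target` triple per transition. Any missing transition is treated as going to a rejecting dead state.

start=A; accept=C; A-0->B; A-1->A; B-0->C; B-1->A; C-0->C; C-1->C

States A..B record the length of the longest prefix of `00` that matches the current input suffix. Reaching C means `00` has been seen, and we stay there forever. Accept from C.
A 3-state machine:
       0  1 
>  A   B  A 
   B   C  A 
 * C   C  C 
(> = start, * = accepting)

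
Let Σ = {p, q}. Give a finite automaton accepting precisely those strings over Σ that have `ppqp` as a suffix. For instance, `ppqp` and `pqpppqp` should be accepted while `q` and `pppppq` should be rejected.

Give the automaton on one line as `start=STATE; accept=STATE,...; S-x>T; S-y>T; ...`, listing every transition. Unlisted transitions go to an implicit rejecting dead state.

start=A; accept=E; A-p>B; A-q>A; B-p>C; B-q>A; C-p>C; C-q>D; D-p>E; D-q>A; E-p>C; E-q>A

Let each state record the length of the longest suffix of the input read so far that is also a prefix of `ppqp`. B means the last symbol is `p`; C means the last 2 symbols are `pp`; D means the last 3 symbols are `ppq`; E means the last 4 symbols are `ppqp`. Accept only at E, where the string currently ends in `ppqp`.
A 5-state machine:
       p  q 
>  A   B  A 
   B   C  A 
   C   C  D 
   D   E  A 
 * E   C  A 
(> = start, * = accepting)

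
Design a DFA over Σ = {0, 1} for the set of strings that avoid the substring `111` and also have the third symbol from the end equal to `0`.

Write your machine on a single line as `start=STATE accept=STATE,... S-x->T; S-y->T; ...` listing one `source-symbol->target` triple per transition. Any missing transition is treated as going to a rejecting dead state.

start=s0; accept=s6,s7,s8,s9; s0-0->s1; s0-1->s2; s1-0->s3; s1-1->s4; s2-0->s1; s2-1->s5; s3-0->s6; s3-1->s7; s4-0->s8; s4-1->s9; s5-0->s1; s5-1->s10; s6-0->s6; s6-1->s7; s7-0->s8; s7-1->s9; s8-0->s3; s8-1->s4; s9-0->s1; s9-1->s10; s10-0->s10; s10-1->s10

Build one automaton per condition and run them in lockstep. The first has 4 states tracking partial matches of the forbidden pattern `111`; the second has 15 states tracking the last 3 symbols read. A product state is a pair (one from each), accepting exactly when both do. After merging equivalent states the machine shrinks.
          0    1  
>  s0     s1   s2 
   s1     s3   s4 
   s2     s1   s5 
   s3     s6   s7 
   s4     s8   s9 
   s5     s1  s10 
 * s6     s6   s7 
 * s7     s8   s9 
 * s8     s3   s4 
 * s9     s1  s10 
   s10   s10  s10 
(> = start, * = accepting)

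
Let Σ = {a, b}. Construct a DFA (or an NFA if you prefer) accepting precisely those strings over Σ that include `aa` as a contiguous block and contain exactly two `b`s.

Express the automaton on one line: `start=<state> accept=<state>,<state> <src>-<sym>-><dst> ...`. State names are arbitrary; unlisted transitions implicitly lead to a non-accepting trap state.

Build one automaton per condition and run them in lockstep. The first has 3 states tracking whether and how much of `aa` has been seen; the second has 4 states tracking the count of `b`s, saturating at 3. A product state is a pair (one from each), accepting exactly when both do. After merging equivalent states the machine shrinks.
        a   b  
>  q0   q1  q2 
   q1   q3  q2 
   q2   q4  q5 
   q3   q3  q6 
   q4   q6  q5 
   q5   q7  q8 
   q6   q6  q9 
   q7   q9  q8 
   q8   q8  q8 
 * q9   q9  q8 
(> = start, * = accepting)

start=q0 accept=q9 q0-a->q1 q0-b->q2 q1-a->q3 q1-b->q2 q2-a->q4 q2-b->q5 q3-a->q3 q3-b->q6 q4-a->q6 q4-b->q5 q5-a->q7 q5-b->q8 q6-a->q6 q6-b->q9 q7-a->q9 q7-b->q8 q8-a->q8 q8-b->q8 q9-a->q9 q9-b->q8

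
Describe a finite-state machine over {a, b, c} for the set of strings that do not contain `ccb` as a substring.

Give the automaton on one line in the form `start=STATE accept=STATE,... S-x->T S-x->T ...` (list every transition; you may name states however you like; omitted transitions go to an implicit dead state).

start=q0 accept=q0,q1,q2 q0-a->q0 q0-b->q0 q0-c->q1 q1-a->q0 q1-b->q0 q1-c->q2 q2-a->q0 q2-b->q3 q2-c->q2 q3-a->q3 q3-b->q3 q3-c->q3

This is the complement of 'contains `ccb`'. Use the same substring-matching states — q0 through q3 holding how much of `ccb` has just been matched — but flip the accepting set: everything except the trap q3 accepts.
With 4 states:
        a   b   c  
>* q0   q0  q0  q1 
 * q1   q0  q0  q2 
 * q2   q0  q3  q2 
   q3   q3  q3  q3 
(> = start, * = accepting)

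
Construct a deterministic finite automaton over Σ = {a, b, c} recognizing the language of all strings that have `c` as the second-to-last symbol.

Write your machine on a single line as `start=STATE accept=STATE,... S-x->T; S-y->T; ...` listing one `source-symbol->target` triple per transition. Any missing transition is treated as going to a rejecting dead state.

A DFA must remember the last 2 symbols (since which symbol is second-to-last isn't known until the input ends). Use one state per possible window of the last ≤2 symbols; accept from those whose window starts with `c`.
A 13-state machine:
          a    b    c  
>  q0     q1   q2   q3 
   q1     q4   q5   q6 
   q2     q7   q8   q9 
   q3    q10  q11  q12 
   q4     q4   q5   q6 
   q5     q7   q8   q9 
   q6    q10  q11  q12 
   q7     q4   q5   q6 
   q8     q7   q8   q9 
   q9    q10  q11  q12 
 * q10    q4   q5   q6 
 * q11    q7   q8   q9 
 * q12   q10  q11  q12 
(> = start, * = accepting)

start=q0; accept=q10,q11,q12; q0-a->q1; q0-b->q2; q0-c->q3; q1-a->q4; q1-b->q5; q1-c->q6; q2-a->q7; q2-b->q8; q2-c->q9; q3-a->q10; q3-b->q11; q3-c->q12; q4-a->q4; q4-b->q5; q4-c->q6; q5-a->q7; q5-b->q8; q5-c->q9; q6-a->q10; q6-b->q11; q6-c->q12; q7-a->q4; q7-b->q5; q7-c->q6; q8-a->q7; q8-b->q8; q8-c->q9; q9-a->q10; q9-b->q11; q9-c->q12; q10-a->q4; q10-b->q5; q10-c->q6; q11-a->q7; q11-b->q8; q11-c->q9; q12-a->q10; q12-b->q11; q12-c->q12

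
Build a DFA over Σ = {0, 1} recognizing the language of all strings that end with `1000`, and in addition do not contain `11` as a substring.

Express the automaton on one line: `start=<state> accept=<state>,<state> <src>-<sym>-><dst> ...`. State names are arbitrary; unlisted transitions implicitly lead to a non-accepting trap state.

start=S0 accept=S5 S0-0->S0 S0-1->S1 S1-0->S2 S1-1->S3 S2-0->S4 S2-1->S1 S3-0->S3 S3-1->S3 S4-0->S5 S4-1->S1 S5-0->S0 S5-1->S1

Build one automaton per condition and run them in lockstep. One (5 states) tracks how much of the suffix `1000` has currently been matched; the other (3 states) tracks partial matches of the forbidden pattern `11`. Each combined state is a pair, one component from each; accept when both components accept. Equivalent product states are then merged.
        0   1  
>  S0   S0  S1 
   S1   S2  S3 
   S2   S4  S1 
   S3   S3  S3 
   S4   S5  S1 
 * S5   S0  S1 
(> = start, * = accepting)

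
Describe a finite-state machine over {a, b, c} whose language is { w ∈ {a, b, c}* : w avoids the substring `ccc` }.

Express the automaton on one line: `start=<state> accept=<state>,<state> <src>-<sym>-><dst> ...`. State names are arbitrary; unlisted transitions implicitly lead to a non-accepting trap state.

start=S0 accept=S0,S1,S2 S0-a->S0 S0-b->S0 S0-c->S1 S1-a->S0 S1-b->S0 S1-c->S2 S2-a->S0 S2-b->S0 S2-c->S3 S3-a->S3 S3-b->S3 S3-c->S3

This is the complement of 'contains `ccc`'. Use the same substring-matching states — S0 through S3 holding how much of `ccc` has just been matched — but flip the accepting set: everything except the trap S3 accepts.
4 states suffice.
        a   b   c  
>* S0   S0  S0  S1 
 * S1   S0  S0  S2 
 * S2   S0  S0  S3 
   S3   S3  S3  S3 
(> = start, * = accepting)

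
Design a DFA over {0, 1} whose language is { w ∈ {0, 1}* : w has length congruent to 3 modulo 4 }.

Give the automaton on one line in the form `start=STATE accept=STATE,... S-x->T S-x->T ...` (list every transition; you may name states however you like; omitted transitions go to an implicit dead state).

start=q0 accept=q3 q0-0->q1 q0-1->q1 q1-0->q2 q1-1->q2 q2-0->q3 q2-1->q3 q3-0->q0 q3-1->q0

Count input length modulo 4: every symbol advances one step around the cycle q0 → q1 → q2 → q3 → q0. Accept at q3.
With 4 states:
        0   1  
>  q0   q1  q1 
   q1   q2  q2 
   q2   q3  q3 
 * q3   q0  q0 
(> = start, * = accepting)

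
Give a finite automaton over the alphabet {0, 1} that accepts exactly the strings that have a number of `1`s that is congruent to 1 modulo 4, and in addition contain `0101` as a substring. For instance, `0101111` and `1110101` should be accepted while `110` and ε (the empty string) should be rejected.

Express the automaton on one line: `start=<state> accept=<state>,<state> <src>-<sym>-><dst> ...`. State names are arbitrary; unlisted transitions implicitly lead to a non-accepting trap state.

Run two small machines in parallel and take their product. One (4 states) tracks the count of `1`s modulo 4; the other (5 states) tracks whether and how much of `0101` has been seen. Each combined state is a pair, one component from each; accept when both components accept.
With 20 states:
          0    1  
>  S0     S1   S2 
   S1     S1   S3 
   S2     S4   S5 
   S3     S6   S5 
   S4     S4   S7 
   S5     S8   S9 
   S6     S4  S10 
   S7    S11   S9 
   S8     S8  S12 
   S9    S13   S0 
   S10   S10  S14 
   S11    S8  S14 
   S12   S15   S0 
   S13   S13  S16 
   S14   S14  S17 
   S15   S13  S17 
   S16   S18   S2 
   S17   S17  S19 
   S18    S1  S19 
 * S19   S19  S10 
(> = start, * = accepting)

start=S0 accept=S19 S0-0->S1 S0-1->S2 S1-0->S1 S1-1->S3 S2-0->S4 S2-1->S5 S3-0->S6 S3-1->S5 S4-0->S4 S4-1->S7 S5-0->S8 S5-1->S9 S6-0->S4 S6-1->S10 S7-0->S11 S7-1->S9 S8-0->S8 S8-1->S12 S9-0->S13 S9-1->S0 S10-0->S10 S10-1->S14 S11-0->S8 S11-1->S14 S12-0->S15 S12-1->S0 S13-0->S13 S13-1->S16 S14-0->S14 S14-1->S17 S15-0->S13 S15-1->S17 S16-0->S18 S16-1->S2 S17-0->S17 S17-1->S19 S18-0->S1 S18-1->S19 S19-0->S19 S19-1->S10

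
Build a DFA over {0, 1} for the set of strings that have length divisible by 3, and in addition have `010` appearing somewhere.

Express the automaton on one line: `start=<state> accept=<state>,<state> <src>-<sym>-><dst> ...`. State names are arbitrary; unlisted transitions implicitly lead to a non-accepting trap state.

Build one automaton per condition and run them in lockstep. The first has 3 states tracking the input length modulo 3; the second has 4 states tracking whether and how much of `010` has been seen. A product state is a pair (one from each), accepting exactly when both do.
A 12-state machine:
          0    1  
>  q0     q1   q2 
   q1     q3   q4 
   q2     q3   q5 
   q3     q6   q7 
   q4     q8   q0 
   q5     q6   q0 
   q6     q1   q9 
   q7    q10   q2 
 * q8    q10  q10 
   q9    q11   q5 
   q10   q11  q11 
   q11    q8   q8 
(> = start, * = accepting)

start=q0 accept=q8 q0-0->q1 q0-1->q2 q1-0->q3 q1-1->q4 q2-0->q3 q2-1->q5 q3-0->q6 q3-1->q7 q4-0->q8 q4-1->q0 q5-0->q6 q5-1->q0 q6-0->q1 q6-1->q9 q7-0->q10 q7-1->q2 q8-0->q10 q8-1->q10 q9-0->q11 q9-1->q5 q10-0->q11 q10-1->q11 q11-0->q8 q11-1->q8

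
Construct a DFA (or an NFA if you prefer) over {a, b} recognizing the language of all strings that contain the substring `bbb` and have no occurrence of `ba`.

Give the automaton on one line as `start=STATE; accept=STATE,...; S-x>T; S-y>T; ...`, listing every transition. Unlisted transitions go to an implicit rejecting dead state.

Build one automaton per condition and run them in lockstep. The first has 4 states tracking whether and how much of `bbb` has been seen; the second has 3 states tracking partial matches of the forbidden pattern `ba`. A product state is a pair (one from each), accepting exactly when both do.
8 states suffice.
        a   b  
>  q0   q0  q1 
   q1   q2  q3 
   q2   q2  q4 
   q3   q2  q5 
   q4   q2  q6 
 * q5   q7  q5 
   q6   q2  q7 
   q7   q7  q7 
(> = start, * = accepting)

start=q0; accept=q5; q0-a>q0; q0-b>q1; q1-a>q2; q1-b>q3; q2-a>q2; q2-b>q4; q3-a>q2; q3-b>q5; q4-a>q2; q4-b>q6; q5-a>q7; q5-b>q5; q6-a>q2; q6-b>q7; q7-a>q7; q7-b>q7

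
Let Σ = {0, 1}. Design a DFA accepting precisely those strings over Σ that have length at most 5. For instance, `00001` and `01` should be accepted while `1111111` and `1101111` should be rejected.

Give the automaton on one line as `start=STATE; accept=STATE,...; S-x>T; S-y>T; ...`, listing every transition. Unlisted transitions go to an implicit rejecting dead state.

start=q0; accept=q0,q1,q2,q3,q4,q5; q0-0>q1; q0-1>q1; q1-0>q2; q1-1>q2; q2-0>q3; q2-1>q3; q3-0>q4; q3-1>q4; q4-0>q5; q4-1>q5; q5-0>q6; q5-1>q6; q6-0>q6; q6-1>q6

Count input length up to 6: every symbol moves from q0 toward q6, which means 'more than 5' and absorbs. Accept from {q0, q1, q2, q3, q4, q5}.
        0   1  
>* q0   q1  q1 
 * q1   q2  q2 
 * q2   q3  q3 
 * q3   q4  q4 
 * q4   q5  q5 
 * q5   q6  q6 
   q6   q6  q6 
(> = start, * = accepting)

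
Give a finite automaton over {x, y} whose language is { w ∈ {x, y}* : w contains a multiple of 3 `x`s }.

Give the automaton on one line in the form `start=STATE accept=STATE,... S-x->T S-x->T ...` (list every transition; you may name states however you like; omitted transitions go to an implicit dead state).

start=s0 accept=s0 s0-x->s1 s0-y->s0 s1-x->s2 s1-y->s1 s2-x->s0 s2-y->s2

Keep the running count of `x`s modulo 3: each `x` advances along the cycle s0 → s1 → s2 → s0 while other symbols loop. Accept at s0.
3 states suffice.
        x   y  
>* s0   s1  s0 
   s1   s2  s1 
   s2   s0  s2 
(> = start, * = accepting)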